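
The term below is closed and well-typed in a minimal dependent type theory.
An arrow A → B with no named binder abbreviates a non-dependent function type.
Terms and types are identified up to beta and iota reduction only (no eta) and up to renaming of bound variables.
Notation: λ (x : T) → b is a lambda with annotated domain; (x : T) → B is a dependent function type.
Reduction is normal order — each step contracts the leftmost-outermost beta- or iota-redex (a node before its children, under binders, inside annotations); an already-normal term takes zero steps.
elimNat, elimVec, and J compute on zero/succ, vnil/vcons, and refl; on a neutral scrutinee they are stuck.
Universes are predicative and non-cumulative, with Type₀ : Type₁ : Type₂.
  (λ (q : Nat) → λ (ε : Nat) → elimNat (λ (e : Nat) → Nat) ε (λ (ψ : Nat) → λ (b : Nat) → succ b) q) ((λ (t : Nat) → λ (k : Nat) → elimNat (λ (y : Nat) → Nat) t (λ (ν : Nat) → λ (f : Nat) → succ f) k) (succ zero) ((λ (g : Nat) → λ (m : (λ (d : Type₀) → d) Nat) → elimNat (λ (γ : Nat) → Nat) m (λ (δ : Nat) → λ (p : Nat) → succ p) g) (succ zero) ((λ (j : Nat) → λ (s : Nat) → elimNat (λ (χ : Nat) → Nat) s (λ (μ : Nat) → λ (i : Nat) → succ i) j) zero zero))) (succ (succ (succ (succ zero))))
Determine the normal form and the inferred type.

reduced normal form:
  succ (succ (succ (succ (succ (succ zero)))))
the term's type:
  Nat


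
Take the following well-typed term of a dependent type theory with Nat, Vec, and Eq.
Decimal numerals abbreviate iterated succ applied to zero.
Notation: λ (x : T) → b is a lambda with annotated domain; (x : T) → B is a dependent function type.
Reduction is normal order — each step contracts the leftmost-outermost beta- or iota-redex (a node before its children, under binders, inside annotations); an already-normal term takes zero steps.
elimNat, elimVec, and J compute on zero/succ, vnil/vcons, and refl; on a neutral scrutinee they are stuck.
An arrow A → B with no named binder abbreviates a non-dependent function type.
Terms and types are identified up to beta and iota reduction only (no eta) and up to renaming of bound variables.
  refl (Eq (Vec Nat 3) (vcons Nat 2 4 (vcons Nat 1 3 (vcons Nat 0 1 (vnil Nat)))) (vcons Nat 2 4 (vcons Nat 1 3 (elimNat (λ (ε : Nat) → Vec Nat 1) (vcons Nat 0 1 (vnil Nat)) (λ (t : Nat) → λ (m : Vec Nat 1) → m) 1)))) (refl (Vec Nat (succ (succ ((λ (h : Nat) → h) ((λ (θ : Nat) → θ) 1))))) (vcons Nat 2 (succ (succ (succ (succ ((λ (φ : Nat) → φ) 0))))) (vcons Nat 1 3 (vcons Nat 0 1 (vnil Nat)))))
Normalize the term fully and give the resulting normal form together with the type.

normal form:
  refl (Eq (Vec Nat 3) (vcons Nat 2 4 (vcons Nat 1 3 (vcons Nat 0 1 (vnil Nat)))) (vcons Nat 2 4 (vcons Nat 1 3 (vcons Nat 0 1 (vnil Nat))))) (refl (Vec Nat 3) (vcons Nat 2 4 (vcons Nat 1 3 (vcons Nat 0 1 (vnil Nat)))))
the term's type:
  Eq (Eq (Vec Nat 3) (vcons Nat 2 4 (vcons Nat 1 3 (vcons Nat 0 1 (vnil Nat)))) (vcons Nat 2 4 (vcons Nat 1 3 (vcons Nat 0 1 (vnil Nat))))) (refl (Vec Nat 3) (vcons Nat 2 4 (vcons Nat 1 3 (vcons Nat 0 1 (vnil Nat))))) (refl (Vec Nat 3) (vcons Nat 2 4 (vcons Nat 1 3 (vcons Nat 0 1 (vnil Nat)))))
observation: the leftmost-outermost redex is an elimNat iota-redex, and normalization takes 7 steps.


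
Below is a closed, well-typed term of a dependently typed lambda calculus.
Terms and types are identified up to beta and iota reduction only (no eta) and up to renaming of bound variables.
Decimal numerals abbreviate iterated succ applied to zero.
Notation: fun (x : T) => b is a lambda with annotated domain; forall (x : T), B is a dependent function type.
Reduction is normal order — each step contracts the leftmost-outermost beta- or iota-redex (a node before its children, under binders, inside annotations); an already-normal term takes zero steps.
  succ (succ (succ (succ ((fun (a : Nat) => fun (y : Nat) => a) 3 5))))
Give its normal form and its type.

reduced normal form:
  7
type:
  Nat
observation: 2 normal-order steps separate the term from its normal form.


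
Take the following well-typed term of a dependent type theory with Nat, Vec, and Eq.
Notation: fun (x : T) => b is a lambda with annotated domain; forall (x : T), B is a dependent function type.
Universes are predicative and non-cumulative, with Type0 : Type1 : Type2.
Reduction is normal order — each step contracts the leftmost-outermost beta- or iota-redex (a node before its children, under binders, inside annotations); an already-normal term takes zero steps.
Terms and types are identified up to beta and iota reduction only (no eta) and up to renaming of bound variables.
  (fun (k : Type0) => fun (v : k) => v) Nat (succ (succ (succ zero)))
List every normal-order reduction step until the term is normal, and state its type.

normal-order reduction:
  (fun (k : Type0) => fun (v : k) => v) Nat (succ (succ (succ zero)))
  ~> (fun (k : Nat) => k) (succ (succ (succ zero)))
  ~> succ (succ (succ zero))
inferred type:
  Nat


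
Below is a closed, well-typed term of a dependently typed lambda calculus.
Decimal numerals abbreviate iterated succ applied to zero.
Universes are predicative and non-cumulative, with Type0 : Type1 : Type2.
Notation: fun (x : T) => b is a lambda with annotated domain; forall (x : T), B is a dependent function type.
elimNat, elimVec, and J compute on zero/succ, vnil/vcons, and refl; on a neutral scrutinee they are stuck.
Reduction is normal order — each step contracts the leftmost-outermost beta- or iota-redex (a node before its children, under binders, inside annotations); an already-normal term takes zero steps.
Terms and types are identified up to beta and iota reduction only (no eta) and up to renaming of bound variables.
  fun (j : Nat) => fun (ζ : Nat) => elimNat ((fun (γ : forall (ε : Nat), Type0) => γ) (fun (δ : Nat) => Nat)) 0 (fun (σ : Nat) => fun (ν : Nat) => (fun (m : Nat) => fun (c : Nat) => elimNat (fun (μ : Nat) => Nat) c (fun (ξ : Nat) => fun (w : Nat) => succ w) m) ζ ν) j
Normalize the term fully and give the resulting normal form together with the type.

reduced normal form:
  fun (j : Nat) => fun (ζ : Nat) => elimNat (fun (γ : Nat) => Nat) 0 (fun (ε : Nat) => fun (δ : Nat) => elimNat (fun (σ : Nat) => Nat) δ (fun (ν : Nat) => fun (m : Nat) => succ m) ζ) j
the term's type:
  forall (j : Nat), forall (ζ : Nat), Nat
observation: the term reaches its normal form after 3 normal-order steps.


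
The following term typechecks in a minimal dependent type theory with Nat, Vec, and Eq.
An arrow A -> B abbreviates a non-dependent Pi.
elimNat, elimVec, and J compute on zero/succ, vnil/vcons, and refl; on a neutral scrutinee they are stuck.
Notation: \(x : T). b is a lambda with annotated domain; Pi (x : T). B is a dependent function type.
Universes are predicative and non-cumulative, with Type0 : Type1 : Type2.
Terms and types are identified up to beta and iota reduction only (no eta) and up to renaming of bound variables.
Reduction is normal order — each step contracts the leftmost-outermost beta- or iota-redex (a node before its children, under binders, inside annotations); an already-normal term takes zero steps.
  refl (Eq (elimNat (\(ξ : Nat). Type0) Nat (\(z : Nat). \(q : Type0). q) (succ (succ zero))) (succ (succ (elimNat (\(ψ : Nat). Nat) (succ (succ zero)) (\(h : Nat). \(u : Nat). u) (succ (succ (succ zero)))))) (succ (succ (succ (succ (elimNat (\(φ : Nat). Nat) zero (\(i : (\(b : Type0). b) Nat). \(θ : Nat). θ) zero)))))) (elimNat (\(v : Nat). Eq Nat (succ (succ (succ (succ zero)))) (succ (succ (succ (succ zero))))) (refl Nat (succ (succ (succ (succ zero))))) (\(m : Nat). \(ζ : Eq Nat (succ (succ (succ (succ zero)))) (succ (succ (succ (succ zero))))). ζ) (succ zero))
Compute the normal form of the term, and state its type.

reduced normal form:
  refl (Eq Nat (succ (succ (succ (succ zero)))) (succ (succ (succ (succ zero))))) (refl Nat (succ (succ (succ (succ zero)))))
type:
  Eq (Eq Nat (succ (succ (succ (succ zero)))) (succ (succ (succ (succ zero))))) (refl Nat (succ (succ (succ (succ zero))))) (refl Nat (succ (succ (succ (succ zero)))))
observation: normalization takes exactly 22 steps under the normal-order strategy.


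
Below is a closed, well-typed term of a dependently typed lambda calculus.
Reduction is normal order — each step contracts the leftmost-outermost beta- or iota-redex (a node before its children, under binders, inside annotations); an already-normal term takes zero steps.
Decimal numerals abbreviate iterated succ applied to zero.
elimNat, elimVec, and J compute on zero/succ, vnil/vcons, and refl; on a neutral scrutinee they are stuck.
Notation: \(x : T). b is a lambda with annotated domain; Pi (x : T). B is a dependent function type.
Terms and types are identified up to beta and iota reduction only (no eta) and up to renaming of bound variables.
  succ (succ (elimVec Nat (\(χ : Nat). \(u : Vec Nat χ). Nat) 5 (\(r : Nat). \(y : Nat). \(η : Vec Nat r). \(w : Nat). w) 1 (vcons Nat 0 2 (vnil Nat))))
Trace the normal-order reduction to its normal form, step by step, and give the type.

reduction (normal order):
  succ (succ (elimVec Nat (\(χ : Nat). \(u : Vec Nat χ). Nat) 5 (\(r : Nat). \(y : Nat). \(η : Vec Nat r). \(w : Nat). w) 1 (vcons Nat 0 2 (vnil Nat))))
  ~> succ (succ ((\(χ : Nat). \(u : Nat). \(r : Vec Nat χ). \(y : Nat). y) 0 2 (vnil Nat) (elimVec Nat (\(η : Nat). \(w : Vec Nat η). Nat) 5 (\(ζ : Nat). \(ε : Nat). \(e : Vec Nat ζ). \(o : Nat). o) 0 (vnil Nat))))
  ~> succ (succ ((\(χ : Nat). \(u : Vec Nat 0). \(r : Nat). r) 2 (vnil Nat) (elimVec Nat (\(y : Nat). \(η : Vec Nat y). Nat) 5 (\(w : Nat). \(ζ : Nat). \(ε : Vec Nat w). \(e : Nat). e) 0 (vnil Nat))))
  ~> succ (succ ((\(χ : Vec Nat 0). \(u : Nat). u) (vnil Nat) (elimVec Nat (\(r : Nat). \(y : Vec Nat r). Nat) 5 (\(η : Nat). \(w : Nat). \(ζ : Vec Nat η). \(ε : Nat). ε) 0 (vnil Nat))))
  ~> succ (succ ((\(χ : Nat). χ) (elimVec Nat (\(u : Nat). \(r : Vec Nat u). Nat) 5 (\(y : Nat). \(η : Nat). \(w : Vec Nat y). \(ζ : Nat). ζ) 0 (vnil Nat))))
  ~> succ (succ (elimVec Nat (\(χ : Nat). \(u : Vec Nat χ). Nat) 5 (\(r : Nat). \(y : Nat). \(η : Vec Nat r). \(w : Nat). w) 0 (vnil Nat)))
  ~> 7
the term's type:
  Nat


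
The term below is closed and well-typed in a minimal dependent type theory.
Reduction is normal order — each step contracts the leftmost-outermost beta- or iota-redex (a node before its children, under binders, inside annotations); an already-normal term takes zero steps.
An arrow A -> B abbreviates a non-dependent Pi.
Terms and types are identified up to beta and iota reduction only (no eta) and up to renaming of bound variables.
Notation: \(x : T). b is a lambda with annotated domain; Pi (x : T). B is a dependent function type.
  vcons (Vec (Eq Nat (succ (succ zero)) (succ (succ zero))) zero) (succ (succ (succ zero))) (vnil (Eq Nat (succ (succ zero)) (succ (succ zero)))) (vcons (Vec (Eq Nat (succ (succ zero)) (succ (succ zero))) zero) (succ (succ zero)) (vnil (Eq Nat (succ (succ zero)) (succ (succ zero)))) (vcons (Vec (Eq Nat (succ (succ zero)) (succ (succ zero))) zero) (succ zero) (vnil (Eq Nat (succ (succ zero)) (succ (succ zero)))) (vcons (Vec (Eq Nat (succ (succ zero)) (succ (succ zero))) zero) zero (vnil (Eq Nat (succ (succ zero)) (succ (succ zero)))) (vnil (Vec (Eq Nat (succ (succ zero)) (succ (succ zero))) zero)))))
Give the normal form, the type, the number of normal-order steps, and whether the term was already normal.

reduced normal form:
  vcons (Vec (Eq Nat (succ (succ zero)) (succ (succ zero))) zero) (succ (succ (succ zero))) (vnil (Eq Nat (succ (succ zero)) (succ (succ zero)))) (vcons (Vec (Eq Nat (succ (succ zero)) (succ (succ zero))) zero) (succ (succ zero)) (vnil (Eq Nat (succ (succ zero)) (succ (succ zero)))) (vcons (Vec (Eq Nat (succ (succ zero)) (succ (succ zero))) zero) (succ zero) (vnil (Eq Nat (succ (succ zero)) (succ (succ zero)))) (vcons (Vec (Eq Nat (succ (succ zero)) (succ (succ zero))) zero) zero (vnil (Eq Nat (succ (succ zero)) (succ (succ zero)))) (vnil (Vec (Eq Nat (succ (succ zero)) (succ (succ zero))) zero)))))
inferred type:
  Vec (Vec (Eq Nat (succ (succ zero)) (succ (succ zero))) zero) (succ (succ (succ (succ zero))))
steps to reach normal form (normal order): 0
already normal: yes


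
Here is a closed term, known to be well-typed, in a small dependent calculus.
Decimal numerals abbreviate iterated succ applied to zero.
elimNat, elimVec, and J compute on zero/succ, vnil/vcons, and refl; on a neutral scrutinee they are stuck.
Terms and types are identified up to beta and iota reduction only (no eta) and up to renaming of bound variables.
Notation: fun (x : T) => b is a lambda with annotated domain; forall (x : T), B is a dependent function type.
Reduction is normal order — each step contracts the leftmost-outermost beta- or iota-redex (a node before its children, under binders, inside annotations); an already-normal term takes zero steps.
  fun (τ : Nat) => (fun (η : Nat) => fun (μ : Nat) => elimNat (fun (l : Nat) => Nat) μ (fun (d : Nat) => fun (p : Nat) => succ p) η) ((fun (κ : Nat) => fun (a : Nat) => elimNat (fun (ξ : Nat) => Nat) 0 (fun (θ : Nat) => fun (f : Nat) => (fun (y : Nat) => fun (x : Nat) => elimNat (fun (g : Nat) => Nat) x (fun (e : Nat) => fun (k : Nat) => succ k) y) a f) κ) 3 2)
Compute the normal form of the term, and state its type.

normal form:
  fun (τ : Nat) => fun (η : Nat) => succ (succ (succ (succ (succ (succ η)))))
inferred type:
  forall (τ : Nat), forall (η : Nat), Nat
observation: the leftmost-outermost redex is a beta-redex, and normalization takes 59 steps.


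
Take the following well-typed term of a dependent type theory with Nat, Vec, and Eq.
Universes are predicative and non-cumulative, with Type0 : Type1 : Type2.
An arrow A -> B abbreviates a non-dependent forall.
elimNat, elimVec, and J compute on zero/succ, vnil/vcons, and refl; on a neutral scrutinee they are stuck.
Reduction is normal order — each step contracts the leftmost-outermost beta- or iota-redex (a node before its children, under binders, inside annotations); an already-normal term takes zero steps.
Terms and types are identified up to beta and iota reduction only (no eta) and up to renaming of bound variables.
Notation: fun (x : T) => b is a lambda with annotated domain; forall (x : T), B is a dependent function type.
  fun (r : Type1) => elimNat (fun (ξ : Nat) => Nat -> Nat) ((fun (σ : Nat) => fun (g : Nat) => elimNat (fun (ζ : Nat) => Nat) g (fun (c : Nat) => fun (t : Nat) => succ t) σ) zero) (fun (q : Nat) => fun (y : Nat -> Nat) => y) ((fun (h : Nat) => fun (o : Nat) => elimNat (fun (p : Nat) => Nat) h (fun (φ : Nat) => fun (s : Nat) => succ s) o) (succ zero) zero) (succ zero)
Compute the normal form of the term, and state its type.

resulting normal form:
  fun (r : Type1) => succ zero
inferred type:
  Type1 -> Nat


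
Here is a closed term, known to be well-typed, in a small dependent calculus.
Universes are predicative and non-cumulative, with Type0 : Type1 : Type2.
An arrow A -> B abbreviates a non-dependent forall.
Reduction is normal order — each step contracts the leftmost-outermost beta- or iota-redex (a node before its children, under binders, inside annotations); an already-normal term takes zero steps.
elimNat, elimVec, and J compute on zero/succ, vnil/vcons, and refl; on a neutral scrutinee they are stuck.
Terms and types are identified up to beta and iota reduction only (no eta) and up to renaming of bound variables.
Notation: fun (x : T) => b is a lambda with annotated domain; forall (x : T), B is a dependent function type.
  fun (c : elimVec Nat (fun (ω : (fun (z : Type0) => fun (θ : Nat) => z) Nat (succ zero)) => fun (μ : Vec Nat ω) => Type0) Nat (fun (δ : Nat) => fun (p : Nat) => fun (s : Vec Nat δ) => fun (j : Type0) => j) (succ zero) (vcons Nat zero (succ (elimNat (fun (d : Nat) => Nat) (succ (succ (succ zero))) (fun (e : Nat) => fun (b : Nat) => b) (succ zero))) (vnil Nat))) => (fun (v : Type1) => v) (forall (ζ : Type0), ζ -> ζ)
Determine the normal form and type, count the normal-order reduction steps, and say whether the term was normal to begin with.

reduced normal form:
  fun (c : Nat) => forall (ω : Type0), ω -> ω
inferred type:
  Nat -> Type1
normal-order step count: 7
already normal: no
first contracted redex: an elimVec iota-redex


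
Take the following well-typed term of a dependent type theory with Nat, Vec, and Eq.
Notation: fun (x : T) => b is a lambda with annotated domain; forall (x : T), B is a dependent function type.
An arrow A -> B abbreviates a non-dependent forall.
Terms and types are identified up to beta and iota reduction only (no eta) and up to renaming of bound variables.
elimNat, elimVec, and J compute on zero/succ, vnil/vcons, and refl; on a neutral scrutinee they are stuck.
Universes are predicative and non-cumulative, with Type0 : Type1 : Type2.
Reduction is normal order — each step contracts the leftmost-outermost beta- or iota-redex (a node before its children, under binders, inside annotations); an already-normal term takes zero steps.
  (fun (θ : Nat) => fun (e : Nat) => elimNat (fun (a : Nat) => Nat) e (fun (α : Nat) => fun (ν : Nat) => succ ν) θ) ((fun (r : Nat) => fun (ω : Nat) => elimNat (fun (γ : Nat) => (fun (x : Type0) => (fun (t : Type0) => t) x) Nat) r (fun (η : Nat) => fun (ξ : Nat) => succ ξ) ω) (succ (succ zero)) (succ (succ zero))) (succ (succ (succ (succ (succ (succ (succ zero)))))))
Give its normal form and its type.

normal form:
  succ (succ (succ (succ (succ (succ (succ (succ (succ (succ (succ zero))))))))))
inferred type:
  Nat
observation: 24 normal-order steps separate the term from its normal form.


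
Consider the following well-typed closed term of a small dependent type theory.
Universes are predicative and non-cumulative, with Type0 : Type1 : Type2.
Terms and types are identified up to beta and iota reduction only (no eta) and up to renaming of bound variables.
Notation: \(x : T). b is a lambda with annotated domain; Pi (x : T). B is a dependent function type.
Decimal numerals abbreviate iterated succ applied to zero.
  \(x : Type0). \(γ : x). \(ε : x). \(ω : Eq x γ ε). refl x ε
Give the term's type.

inferred type:
  Pi (x : Type0). Pi (γ : x). Pi (ε : x). Pi (ω : Eq x γ ε). Eq x ε ε


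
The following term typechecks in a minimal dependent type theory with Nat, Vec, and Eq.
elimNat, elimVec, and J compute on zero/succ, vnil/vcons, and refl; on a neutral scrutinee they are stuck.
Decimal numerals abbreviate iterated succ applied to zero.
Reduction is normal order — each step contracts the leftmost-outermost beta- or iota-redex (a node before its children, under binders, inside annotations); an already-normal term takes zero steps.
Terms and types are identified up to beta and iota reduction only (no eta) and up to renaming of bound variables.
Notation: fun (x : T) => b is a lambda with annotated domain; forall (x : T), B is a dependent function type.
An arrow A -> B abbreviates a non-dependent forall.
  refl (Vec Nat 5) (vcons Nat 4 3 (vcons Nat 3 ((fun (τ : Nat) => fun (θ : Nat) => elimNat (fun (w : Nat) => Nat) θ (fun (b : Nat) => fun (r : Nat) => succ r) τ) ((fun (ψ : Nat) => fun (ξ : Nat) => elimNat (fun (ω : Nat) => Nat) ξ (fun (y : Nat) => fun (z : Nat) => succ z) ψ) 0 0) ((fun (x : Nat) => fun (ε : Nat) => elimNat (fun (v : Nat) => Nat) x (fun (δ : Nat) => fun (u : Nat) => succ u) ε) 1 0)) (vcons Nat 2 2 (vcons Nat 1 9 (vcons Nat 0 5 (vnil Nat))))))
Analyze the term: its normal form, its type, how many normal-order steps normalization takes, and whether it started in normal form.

resulting normal form:
  refl (Vec Nat 5) (vcons Nat 4 3 (vcons Nat 3 1 (vcons Nat 2 2 (vcons Nat 1 9 (vcons Nat 0 5 (vnil Nat))))))
inferred type:
  Eq (Vec Nat 5) (vcons Nat 4 3 (vcons Nat 3 1 (vcons Nat 2 2 (vcons Nat 1 9 (vcons Nat 0 5 (vnil Nat)))))) (vcons Nat 4 3 (vcons Nat 3 1 (vcons Nat 2 2 (vcons Nat 1 9 (vcons Nat 0 5 (vnil Nat))))))
reduction steps (normal order): 9
started in normal form: no
first redex: a beta-redex


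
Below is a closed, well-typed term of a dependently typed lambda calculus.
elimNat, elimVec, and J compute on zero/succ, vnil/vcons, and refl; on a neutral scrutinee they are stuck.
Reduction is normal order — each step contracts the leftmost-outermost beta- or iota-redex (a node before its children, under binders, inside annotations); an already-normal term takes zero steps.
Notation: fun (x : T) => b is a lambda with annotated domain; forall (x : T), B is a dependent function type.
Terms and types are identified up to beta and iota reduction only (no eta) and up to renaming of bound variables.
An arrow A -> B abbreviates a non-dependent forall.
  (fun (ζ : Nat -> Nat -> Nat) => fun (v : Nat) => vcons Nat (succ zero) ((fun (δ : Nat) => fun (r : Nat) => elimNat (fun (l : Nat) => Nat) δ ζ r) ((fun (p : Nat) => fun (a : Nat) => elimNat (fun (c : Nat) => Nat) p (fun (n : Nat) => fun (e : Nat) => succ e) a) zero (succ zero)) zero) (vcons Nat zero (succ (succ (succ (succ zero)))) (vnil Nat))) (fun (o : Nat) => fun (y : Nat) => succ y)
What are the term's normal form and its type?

normal form:
  fun (ζ : Nat) => vcons Nat (succ zero) (succ zero) (vcons Nat zero (succ (succ (succ (succ zero)))) (vnil Nat))
inferred type:
  Nat -> Vec Nat (succ (succ zero))


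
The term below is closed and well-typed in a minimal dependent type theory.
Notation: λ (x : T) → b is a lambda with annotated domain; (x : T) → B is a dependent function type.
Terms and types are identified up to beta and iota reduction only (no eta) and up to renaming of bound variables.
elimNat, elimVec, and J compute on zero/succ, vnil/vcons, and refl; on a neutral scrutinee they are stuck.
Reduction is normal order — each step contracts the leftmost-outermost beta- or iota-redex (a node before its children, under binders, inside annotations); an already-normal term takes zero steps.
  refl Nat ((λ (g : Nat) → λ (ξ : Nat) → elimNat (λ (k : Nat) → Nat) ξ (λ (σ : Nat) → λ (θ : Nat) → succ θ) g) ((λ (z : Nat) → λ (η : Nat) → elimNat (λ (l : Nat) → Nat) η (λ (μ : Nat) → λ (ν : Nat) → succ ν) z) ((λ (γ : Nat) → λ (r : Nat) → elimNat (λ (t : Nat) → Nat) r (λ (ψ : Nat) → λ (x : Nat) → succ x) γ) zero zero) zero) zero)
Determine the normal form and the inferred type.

normal form:
  refl Nat zero
type:
  Eq Nat zero zero


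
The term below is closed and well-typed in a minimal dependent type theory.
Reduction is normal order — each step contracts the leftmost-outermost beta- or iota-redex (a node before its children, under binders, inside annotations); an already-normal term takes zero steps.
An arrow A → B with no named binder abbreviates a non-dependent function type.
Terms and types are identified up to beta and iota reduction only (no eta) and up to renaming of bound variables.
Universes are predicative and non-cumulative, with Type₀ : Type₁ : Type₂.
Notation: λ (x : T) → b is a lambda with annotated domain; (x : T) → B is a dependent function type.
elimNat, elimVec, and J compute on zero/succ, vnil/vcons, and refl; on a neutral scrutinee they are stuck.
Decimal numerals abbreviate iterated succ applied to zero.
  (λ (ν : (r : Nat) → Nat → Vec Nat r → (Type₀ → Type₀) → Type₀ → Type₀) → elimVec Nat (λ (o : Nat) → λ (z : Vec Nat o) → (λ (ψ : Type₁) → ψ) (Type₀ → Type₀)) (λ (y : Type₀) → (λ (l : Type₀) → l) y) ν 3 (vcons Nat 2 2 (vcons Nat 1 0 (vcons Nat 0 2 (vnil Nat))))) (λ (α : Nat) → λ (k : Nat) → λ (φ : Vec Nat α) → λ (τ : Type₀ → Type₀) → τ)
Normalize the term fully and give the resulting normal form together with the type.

resulting normal form:
  λ (ν : Type₀) → ν
inferred type:
  Type₀ → Type₀


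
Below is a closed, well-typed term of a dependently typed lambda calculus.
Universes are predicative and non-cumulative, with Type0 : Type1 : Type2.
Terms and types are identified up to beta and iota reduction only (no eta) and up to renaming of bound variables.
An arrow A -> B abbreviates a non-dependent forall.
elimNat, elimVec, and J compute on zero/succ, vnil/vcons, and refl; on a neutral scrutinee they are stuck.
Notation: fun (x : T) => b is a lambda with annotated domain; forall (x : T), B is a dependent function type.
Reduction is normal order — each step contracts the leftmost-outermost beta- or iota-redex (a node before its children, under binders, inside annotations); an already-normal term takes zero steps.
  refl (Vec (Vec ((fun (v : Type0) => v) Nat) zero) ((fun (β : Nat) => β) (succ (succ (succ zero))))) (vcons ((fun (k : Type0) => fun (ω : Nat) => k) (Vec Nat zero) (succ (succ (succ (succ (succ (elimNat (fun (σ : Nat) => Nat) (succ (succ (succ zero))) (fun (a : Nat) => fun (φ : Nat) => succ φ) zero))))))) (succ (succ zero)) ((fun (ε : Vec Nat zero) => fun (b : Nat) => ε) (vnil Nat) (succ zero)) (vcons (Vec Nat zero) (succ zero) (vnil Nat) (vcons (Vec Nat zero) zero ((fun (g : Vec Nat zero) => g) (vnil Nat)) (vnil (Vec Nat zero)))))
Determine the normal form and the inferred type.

normal form:
  refl (Vec (Vec Nat zero) (succ (succ (succ zero)))) (vcons (Vec Nat zero) (succ (succ zero)) (vnil Nat) (vcons (Vec Nat zero) (succ zero) (vnil Nat) (vcons (Vec Nat zero) zero (vnil Nat) (vnil (Vec Nat zero)))))
inferred type:
  Eq (Vec (Vec Nat zero) (succ (succ (succ zero)))) (vcons (Vec Nat zero) (succ (succ zero)) (vnil Nat) (vcons (Vec Nat zero) (succ zero) (vnil Nat) (vcons (Vec Nat zero) zero (vnil Nat) (vnil (Vec Nat zero))))) (vcons (Vec Nat zero) (succ (succ zero)) (vnil Nat) (vcons (Vec Nat zero) (succ zero) (vnil Nat) (vcons (Vec Nat zero) zero (vnil Nat) (vnil (Vec Nat zero)))))


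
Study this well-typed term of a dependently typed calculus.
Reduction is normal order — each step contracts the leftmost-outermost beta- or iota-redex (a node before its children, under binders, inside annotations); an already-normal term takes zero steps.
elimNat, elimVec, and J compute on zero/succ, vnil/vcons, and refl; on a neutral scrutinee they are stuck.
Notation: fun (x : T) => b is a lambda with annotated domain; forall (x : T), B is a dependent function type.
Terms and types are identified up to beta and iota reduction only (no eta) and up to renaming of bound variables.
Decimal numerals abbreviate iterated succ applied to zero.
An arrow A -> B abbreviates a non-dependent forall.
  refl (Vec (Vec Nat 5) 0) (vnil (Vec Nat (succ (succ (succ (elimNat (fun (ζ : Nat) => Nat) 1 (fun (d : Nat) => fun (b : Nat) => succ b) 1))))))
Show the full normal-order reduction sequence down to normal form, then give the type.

reduction (normal order):
  refl (Vec (Vec Nat 5) 0) (vnil (Vec Nat (succ (succ (succ (elimNat (fun (ζ : Nat) => Nat) 1 (fun (d : Nat) => fun (b : Nat) => succ b) 1))))))
  ~> refl (Vec (Vec Nat 5) 0) (vnil (Vec Nat (succ (succ (succ ((fun (ζ : Nat) => fun (d : Nat) => succ d) 0 (elimNat (fun (b : Nat) => Nat) 1 (fun (n : Nat) => fun (r : Nat) => succ r) 0)))))))
  ~> refl (Vec (Vec Nat 5) 0) (vnil (Vec Nat (succ (succ (succ ((fun (ζ : Nat) => succ ζ) (elimNat (fun (d : Nat) => Nat) 1 (fun (b : Nat) => fun (n : Nat) => succ n) 0)))))))
  ~> refl (Vec (Vec Nat 5) 0) (vnil (Vec Nat (succ (succ (succ (succ (elimNat (fun (ζ : Nat) => Nat) 1 (fun (d : Nat) => fun (b : Nat) => succ b) 0)))))))
  ~> refl (Vec (Vec Nat 5) 0) (vnil (Vec Nat 5))
type:
  Eq (Vec (Vec Nat 5) 0) (vnil (Vec Nat 5)) (vnil (Vec Nat 5))


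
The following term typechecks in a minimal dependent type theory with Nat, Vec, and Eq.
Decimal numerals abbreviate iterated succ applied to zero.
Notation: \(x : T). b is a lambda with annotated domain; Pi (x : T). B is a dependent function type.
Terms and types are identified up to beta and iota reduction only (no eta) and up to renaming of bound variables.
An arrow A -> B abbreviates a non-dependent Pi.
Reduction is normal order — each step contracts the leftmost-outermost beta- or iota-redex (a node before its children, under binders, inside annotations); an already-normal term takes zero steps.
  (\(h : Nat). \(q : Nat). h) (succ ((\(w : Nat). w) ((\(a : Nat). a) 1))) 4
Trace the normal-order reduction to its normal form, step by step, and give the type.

normal-order reduction sequence:
  (\(h : Nat). \(q : Nat). h) (succ ((\(w : Nat). w) ((\(a : Nat). a) 1))) 4
  ~> (\(h : Nat). succ ((\(q : Nat). q) ((\(w : Nat). w) 1))) 4
  ~> succ ((\(h : Nat). h) ((\(q : Nat). q) 1))
  ~> succ ((\(h : Nat). h) 1)
  ~> 2
type:
  Nat


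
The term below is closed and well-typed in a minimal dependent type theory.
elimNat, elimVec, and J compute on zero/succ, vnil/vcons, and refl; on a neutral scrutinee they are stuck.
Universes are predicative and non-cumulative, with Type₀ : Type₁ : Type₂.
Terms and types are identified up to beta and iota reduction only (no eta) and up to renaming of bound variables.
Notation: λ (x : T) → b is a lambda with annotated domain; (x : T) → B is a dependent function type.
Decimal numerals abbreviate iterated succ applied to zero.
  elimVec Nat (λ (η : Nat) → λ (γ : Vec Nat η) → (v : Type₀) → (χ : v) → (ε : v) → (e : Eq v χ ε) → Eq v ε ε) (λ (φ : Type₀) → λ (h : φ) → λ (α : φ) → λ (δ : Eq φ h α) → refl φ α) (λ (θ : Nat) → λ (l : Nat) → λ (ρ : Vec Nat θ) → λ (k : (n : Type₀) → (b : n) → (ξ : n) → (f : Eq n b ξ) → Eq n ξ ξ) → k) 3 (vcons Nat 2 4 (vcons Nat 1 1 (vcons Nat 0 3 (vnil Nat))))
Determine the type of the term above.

type:
  (η : Type₀) → (γ : η) → (v : η) → (χ : Eq η γ v) → Eq η v v


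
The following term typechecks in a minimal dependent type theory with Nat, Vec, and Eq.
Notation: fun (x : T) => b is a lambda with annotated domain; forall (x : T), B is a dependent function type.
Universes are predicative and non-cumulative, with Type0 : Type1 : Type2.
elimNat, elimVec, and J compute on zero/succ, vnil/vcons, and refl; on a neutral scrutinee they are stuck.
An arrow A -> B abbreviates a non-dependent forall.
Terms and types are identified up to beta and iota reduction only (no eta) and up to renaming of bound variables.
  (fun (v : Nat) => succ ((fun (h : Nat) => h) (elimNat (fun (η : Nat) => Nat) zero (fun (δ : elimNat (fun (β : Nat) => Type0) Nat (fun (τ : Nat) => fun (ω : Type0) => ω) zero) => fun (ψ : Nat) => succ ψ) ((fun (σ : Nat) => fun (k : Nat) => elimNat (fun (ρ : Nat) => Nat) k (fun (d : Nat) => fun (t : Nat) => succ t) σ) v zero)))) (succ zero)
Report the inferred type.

type:
  Nat


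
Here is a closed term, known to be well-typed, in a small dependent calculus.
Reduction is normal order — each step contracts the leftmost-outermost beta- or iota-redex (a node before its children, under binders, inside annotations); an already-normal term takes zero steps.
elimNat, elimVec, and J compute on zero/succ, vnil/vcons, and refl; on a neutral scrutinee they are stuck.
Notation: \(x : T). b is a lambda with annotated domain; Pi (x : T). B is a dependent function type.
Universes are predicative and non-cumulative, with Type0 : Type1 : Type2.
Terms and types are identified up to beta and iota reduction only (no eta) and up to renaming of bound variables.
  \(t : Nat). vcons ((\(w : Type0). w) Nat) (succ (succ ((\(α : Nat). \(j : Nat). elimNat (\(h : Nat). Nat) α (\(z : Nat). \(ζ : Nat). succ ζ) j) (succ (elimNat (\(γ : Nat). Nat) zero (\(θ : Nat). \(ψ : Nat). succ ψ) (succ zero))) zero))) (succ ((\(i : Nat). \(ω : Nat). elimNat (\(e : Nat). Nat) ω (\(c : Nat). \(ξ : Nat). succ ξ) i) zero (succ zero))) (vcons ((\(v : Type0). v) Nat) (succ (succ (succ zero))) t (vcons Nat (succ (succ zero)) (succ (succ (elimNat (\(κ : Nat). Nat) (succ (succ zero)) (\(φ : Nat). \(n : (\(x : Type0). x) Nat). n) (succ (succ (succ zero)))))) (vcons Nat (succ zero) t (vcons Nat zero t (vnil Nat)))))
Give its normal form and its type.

resulting normal form:
  \(t : Nat). vcons Nat (succ (succ (succ (succ zero)))) (succ (succ zero)) (vcons Nat (succ (succ (succ zero))) t (vcons Nat (succ (succ zero)) (succ (succ (succ (succ zero)))) (vcons Nat (succ zero) t (vcons Nat zero t (vnil Nat)))))
inferred type:
  Pi (t : Nat). Vec Nat (succ (succ (succ (succ (succ zero)))))


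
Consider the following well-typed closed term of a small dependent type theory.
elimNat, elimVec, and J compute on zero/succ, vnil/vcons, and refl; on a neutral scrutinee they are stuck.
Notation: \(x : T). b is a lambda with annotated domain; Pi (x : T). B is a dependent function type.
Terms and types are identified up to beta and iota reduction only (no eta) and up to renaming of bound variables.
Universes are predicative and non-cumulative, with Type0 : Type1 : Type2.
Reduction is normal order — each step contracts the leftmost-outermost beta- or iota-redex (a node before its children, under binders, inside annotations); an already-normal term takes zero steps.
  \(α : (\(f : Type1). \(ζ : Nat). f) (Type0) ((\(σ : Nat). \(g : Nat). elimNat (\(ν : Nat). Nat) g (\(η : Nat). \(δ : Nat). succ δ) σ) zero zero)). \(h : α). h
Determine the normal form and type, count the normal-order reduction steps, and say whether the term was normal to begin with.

reduced normal form:
  \(α : Type0). \(f : α). f
the term's type:
  Pi (α : Type0). Pi (f : α). α
steps to reach normal form (normal order): 2
already normal: no
first redex: a beta-redex


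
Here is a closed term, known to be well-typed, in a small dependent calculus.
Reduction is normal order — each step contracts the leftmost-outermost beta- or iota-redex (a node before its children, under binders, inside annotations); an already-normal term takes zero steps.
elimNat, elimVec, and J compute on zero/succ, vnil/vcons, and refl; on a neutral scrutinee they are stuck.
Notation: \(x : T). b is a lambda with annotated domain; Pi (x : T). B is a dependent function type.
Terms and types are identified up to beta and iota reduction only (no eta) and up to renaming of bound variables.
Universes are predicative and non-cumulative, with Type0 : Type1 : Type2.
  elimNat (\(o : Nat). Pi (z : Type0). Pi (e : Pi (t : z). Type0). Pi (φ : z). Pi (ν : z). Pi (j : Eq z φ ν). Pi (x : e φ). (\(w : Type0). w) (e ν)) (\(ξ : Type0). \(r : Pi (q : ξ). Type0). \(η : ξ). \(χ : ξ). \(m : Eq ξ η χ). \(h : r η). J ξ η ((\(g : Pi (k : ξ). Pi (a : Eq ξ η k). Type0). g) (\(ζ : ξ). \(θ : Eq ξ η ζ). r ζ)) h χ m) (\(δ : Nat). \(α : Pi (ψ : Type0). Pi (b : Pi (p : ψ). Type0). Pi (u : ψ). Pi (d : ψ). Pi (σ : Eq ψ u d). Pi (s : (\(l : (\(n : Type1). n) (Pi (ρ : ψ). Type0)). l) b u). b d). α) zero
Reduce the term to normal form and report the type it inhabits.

reduced normal form:
  \(o : Type0). \(z : Pi (e : o). Type0). \(t : o). \(φ : o). \(ν : Eq o t φ). \(j : z t). J o t (\(x : o). \(w : Eq o t x). z x) j φ ν
inferred type:
  Pi (o : Type0). Pi (z : Pi (e : o). Type0). Pi (t : o). Pi (φ : o). Pi (ν : Eq o t φ). Pi (j : z t). z φ
observation: reduction starts at an elimNat iota-redex, and 2 normal-order steps reach the normal form.


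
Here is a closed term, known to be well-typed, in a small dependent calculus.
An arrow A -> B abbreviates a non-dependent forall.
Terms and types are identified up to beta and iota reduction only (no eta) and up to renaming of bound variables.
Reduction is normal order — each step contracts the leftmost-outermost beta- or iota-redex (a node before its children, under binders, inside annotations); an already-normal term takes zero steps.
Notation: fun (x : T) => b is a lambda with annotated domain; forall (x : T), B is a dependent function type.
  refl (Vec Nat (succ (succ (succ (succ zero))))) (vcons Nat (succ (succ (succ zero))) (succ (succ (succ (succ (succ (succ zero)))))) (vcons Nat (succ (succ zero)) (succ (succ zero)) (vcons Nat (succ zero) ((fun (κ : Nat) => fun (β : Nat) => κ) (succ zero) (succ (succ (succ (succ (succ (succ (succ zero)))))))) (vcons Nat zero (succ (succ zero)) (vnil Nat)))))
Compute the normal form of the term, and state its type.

reduced normal form:
  refl (Vec Nat (succ (succ (succ (succ zero))))) (vcons Nat (succ (succ (succ zero))) (succ (succ (succ (succ (succ (succ zero)))))) (vcons Nat (succ (succ zero)) (succ (succ zero)) (vcons Nat (succ zero) (succ zero) (vcons Nat zero (succ (succ zero)) (vnil Nat)))))
the term's type:
  Eq (Vec Nat (succ (succ (succ (succ zero))))) (vcons Nat (succ (succ (succ zero))) (succ (succ (succ (succ (succ (succ zero)))))) (vcons Nat (succ (succ zero)) (succ (succ zero)) (vcons Nat (succ zero) (succ zero) (vcons Nat zero (succ (succ zero)) (vnil Nat))))) (vcons Nat (succ (succ (succ zero))) (succ (succ (succ (succ (succ (succ zero)))))) (vcons Nat (succ (succ zero)) (succ (succ zero)) (vcons Nat (succ zero) (succ zero) (vcons Nat zero (succ (succ zero)) (vnil Nat)))))


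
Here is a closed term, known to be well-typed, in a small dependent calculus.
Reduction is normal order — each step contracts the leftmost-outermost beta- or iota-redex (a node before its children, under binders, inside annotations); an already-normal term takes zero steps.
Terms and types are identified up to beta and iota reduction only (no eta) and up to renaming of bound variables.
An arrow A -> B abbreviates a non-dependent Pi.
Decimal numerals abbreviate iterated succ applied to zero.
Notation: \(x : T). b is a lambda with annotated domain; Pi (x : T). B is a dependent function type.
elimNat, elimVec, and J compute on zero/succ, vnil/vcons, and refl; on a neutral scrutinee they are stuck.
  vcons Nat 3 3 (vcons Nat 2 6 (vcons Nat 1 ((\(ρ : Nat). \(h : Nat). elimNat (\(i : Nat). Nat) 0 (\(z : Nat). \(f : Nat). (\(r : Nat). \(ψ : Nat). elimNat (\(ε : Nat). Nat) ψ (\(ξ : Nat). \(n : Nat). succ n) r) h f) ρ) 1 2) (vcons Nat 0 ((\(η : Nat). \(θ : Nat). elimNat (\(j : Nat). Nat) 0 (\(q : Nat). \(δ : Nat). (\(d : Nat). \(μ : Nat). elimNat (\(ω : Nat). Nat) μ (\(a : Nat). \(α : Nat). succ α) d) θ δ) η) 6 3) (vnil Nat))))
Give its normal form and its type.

normal form:
  vcons Nat 3 3 (vcons Nat 2 6 (vcons Nat 1 2 (vcons Nat 0 18 (vnil Nat))))
inferred type:
  Vec Nat 4
observation: 108 normal-order steps separate the term from its normal form.


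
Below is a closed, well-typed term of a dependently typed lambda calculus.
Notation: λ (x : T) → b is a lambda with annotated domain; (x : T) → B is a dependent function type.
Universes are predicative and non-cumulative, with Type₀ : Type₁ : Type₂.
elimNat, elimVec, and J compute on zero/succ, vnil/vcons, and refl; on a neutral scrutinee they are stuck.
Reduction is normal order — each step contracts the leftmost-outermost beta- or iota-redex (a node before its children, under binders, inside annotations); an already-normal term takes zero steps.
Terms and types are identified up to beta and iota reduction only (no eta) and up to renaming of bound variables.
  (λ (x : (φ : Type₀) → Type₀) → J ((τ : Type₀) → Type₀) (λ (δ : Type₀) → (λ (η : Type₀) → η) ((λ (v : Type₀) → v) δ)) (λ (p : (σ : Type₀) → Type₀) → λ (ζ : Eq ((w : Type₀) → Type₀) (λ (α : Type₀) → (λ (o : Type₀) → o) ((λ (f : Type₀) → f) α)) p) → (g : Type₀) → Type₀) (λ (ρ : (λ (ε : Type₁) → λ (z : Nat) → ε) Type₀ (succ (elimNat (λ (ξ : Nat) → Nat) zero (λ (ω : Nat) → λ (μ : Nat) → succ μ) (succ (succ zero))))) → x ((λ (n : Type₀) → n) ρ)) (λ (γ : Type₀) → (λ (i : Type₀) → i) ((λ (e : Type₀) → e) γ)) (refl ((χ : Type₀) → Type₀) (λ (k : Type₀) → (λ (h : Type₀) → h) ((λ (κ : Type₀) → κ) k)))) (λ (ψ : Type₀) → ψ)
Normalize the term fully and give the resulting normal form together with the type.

reduced normal form:
  λ (x : Type₀) → x
type:
  (x : Type₀) → Type₀


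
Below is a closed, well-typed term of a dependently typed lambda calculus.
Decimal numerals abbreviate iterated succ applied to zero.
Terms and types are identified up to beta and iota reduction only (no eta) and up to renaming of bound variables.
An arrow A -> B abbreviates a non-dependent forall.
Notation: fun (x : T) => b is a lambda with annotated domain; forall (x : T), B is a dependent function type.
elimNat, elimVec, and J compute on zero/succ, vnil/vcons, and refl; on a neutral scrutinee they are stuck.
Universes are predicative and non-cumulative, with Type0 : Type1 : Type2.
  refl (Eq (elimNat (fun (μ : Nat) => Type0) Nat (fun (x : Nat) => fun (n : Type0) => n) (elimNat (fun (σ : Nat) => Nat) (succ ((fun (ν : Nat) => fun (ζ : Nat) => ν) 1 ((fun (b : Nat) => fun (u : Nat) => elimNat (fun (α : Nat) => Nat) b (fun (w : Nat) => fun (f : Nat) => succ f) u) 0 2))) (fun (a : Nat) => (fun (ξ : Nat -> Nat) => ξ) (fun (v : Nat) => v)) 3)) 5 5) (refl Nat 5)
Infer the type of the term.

type:
  Eq (Eq Nat 5 5) (refl Nat 5) (refl Nat 5)
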